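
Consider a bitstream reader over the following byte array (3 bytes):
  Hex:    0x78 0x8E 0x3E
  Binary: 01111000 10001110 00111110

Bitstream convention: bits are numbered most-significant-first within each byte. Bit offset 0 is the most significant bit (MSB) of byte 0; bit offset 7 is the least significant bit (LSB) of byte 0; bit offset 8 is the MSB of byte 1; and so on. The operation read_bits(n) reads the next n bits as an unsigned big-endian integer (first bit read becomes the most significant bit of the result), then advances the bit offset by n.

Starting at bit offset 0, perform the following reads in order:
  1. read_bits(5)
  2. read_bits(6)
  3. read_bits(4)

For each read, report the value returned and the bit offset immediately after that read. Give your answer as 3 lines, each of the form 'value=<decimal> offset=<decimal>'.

Answer: value=15 offset=5
value=4 offset=11
value=7 offset=15

Derivation:
Read 1: bits[0:5] width=5 -> value=15 (bin 01111); offset now 5 = byte 0 bit 5; 19 bits remain
Read 2: bits[5:11] width=6 -> value=4 (bin 000100); offset now 11 = byte 1 bit 3; 13 bits remain
Read 3: bits[11:15] width=4 -> value=7 (bin 0111); offset now 15 = byte 1 bit 7; 9 bits remain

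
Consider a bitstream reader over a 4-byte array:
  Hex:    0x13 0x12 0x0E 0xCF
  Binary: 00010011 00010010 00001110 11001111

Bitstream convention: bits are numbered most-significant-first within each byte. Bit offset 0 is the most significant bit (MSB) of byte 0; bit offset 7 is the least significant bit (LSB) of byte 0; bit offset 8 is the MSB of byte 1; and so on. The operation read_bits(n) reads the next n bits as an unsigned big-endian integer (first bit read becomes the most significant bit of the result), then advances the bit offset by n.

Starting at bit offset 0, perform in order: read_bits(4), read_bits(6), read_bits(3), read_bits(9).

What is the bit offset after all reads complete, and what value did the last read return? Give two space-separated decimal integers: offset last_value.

Answer: 22 131

Derivation:
Read 1: bits[0:4] width=4 -> value=1 (bin 0001); offset now 4 = byte 0 bit 4; 28 bits remain
Read 2: bits[4:10] width=6 -> value=12 (bin 001100); offset now 10 = byte 1 bit 2; 22 bits remain
Read 3: bits[10:13] width=3 -> value=2 (bin 010); offset now 13 = byte 1 bit 5; 19 bits remain
Read 4: bits[13:22] width=9 -> value=131 (bin 010000011); offset now 22 = byte 2 bit 6; 10 bits remain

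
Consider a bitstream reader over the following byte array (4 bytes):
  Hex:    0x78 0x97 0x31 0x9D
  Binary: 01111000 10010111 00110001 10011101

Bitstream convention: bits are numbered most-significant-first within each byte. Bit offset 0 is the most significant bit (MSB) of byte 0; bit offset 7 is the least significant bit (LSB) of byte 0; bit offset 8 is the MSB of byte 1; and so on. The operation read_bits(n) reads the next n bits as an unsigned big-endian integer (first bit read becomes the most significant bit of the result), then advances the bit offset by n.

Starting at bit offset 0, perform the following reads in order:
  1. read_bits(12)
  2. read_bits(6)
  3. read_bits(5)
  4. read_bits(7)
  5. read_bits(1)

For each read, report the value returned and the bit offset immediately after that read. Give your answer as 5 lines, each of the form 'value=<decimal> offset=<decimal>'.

Read 1: bits[0:12] width=12 -> value=1929 (bin 011110001001); offset now 12 = byte 1 bit 4; 20 bits remain
Read 2: bits[12:18] width=6 -> value=28 (bin 011100); offset now 18 = byte 2 bit 2; 14 bits remain
Read 3: bits[18:23] width=5 -> value=24 (bin 11000); offset now 23 = byte 2 bit 7; 9 bits remain
Read 4: bits[23:30] width=7 -> value=103 (bin 1100111); offset now 30 = byte 3 bit 6; 2 bits remain
Read 5: bits[30:31] width=1 -> value=0 (bin 0); offset now 31 = byte 3 bit 7; 1 bits remain

Answer: value=1929 offset=12
value=28 offset=18
value=24 offset=23
value=103 offset=30
value=0 offset=31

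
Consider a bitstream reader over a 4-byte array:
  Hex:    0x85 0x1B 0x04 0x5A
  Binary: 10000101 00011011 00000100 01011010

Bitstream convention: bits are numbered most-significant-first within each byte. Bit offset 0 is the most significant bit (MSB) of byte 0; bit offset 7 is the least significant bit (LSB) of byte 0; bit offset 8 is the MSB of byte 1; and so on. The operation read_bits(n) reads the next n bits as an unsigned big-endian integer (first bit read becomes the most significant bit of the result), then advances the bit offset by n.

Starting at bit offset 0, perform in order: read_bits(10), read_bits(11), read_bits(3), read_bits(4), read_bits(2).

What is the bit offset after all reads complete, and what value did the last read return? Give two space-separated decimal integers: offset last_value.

Read 1: bits[0:10] width=10 -> value=532 (bin 1000010100); offset now 10 = byte 1 bit 2; 22 bits remain
Read 2: bits[10:21] width=11 -> value=864 (bin 01101100000); offset now 21 = byte 2 bit 5; 11 bits remain
Read 3: bits[21:24] width=3 -> value=4 (bin 100); offset now 24 = byte 3 bit 0; 8 bits remain
Read 4: bits[24:28] width=4 -> value=5 (bin 0101); offset now 28 = byte 3 bit 4; 4 bits remain
Read 5: bits[28:30] width=2 -> value=2 (bin 10); offset now 30 = byte 3 bit 6; 2 bits remain

Answer: 30 2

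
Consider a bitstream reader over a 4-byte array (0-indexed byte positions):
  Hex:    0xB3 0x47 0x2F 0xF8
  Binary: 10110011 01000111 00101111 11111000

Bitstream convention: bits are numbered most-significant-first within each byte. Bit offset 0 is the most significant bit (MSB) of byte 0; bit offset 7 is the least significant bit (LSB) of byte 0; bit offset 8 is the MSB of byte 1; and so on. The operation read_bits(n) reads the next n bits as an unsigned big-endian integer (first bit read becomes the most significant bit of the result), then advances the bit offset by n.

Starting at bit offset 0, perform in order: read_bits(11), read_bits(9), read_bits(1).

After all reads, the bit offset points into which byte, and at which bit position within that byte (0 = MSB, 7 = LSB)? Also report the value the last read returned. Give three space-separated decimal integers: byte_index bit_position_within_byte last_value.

Answer: 2 5 1

Derivation:
Read 1: bits[0:11] width=11 -> value=1434 (bin 10110011010); offset now 11 = byte 1 bit 3; 21 bits remain
Read 2: bits[11:20] width=9 -> value=114 (bin 001110010); offset now 20 = byte 2 bit 4; 12 bits remain
Read 3: bits[20:21] width=1 -> value=1 (bin 1); offset now 21 = byte 2 bit 5; 11 bits remain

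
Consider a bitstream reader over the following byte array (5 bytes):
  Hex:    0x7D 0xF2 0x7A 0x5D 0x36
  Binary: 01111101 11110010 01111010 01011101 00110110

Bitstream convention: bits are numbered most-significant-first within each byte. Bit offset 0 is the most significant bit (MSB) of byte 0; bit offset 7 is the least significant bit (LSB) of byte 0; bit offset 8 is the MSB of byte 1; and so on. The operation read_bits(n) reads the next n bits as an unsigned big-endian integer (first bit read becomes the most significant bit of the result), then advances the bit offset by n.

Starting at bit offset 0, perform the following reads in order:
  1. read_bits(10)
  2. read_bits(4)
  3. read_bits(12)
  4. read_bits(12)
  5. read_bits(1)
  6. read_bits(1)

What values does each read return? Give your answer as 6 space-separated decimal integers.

Read 1: bits[0:10] width=10 -> value=503 (bin 0111110111); offset now 10 = byte 1 bit 2; 30 bits remain
Read 2: bits[10:14] width=4 -> value=12 (bin 1100); offset now 14 = byte 1 bit 6; 26 bits remain
Read 3: bits[14:26] width=12 -> value=2537 (bin 100111101001); offset now 26 = byte 3 bit 2; 14 bits remain
Read 4: bits[26:38] width=12 -> value=1869 (bin 011101001101); offset now 38 = byte 4 bit 6; 2 bits remain
Read 5: bits[38:39] width=1 -> value=1 (bin 1); offset now 39 = byte 4 bit 7; 1 bits remain
Read 6: bits[39:40] width=1 -> value=0 (bin 0); offset now 40 = byte 5 bit 0; 0 bits remain

Answer: 503 12 2537 1869 1 0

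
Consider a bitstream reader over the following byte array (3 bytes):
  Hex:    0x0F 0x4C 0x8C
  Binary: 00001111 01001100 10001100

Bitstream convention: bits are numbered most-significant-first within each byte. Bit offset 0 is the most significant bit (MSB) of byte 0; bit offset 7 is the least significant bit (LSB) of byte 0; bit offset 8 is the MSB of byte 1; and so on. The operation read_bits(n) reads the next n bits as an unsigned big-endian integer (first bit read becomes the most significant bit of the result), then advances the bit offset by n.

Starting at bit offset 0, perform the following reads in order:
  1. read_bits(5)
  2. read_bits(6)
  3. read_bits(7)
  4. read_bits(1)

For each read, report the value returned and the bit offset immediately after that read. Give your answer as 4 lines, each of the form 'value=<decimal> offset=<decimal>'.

Read 1: bits[0:5] width=5 -> value=1 (bin 00001); offset now 5 = byte 0 bit 5; 19 bits remain
Read 2: bits[5:11] width=6 -> value=58 (bin 111010); offset now 11 = byte 1 bit 3; 13 bits remain
Read 3: bits[11:18] width=7 -> value=50 (bin 0110010); offset now 18 = byte 2 bit 2; 6 bits remain
Read 4: bits[18:19] width=1 -> value=0 (bin 0); offset now 19 = byte 2 bit 3; 5 bits remain

Answer: value=1 offset=5
value=58 offset=11
value=50 offset=18
value=0 offset=19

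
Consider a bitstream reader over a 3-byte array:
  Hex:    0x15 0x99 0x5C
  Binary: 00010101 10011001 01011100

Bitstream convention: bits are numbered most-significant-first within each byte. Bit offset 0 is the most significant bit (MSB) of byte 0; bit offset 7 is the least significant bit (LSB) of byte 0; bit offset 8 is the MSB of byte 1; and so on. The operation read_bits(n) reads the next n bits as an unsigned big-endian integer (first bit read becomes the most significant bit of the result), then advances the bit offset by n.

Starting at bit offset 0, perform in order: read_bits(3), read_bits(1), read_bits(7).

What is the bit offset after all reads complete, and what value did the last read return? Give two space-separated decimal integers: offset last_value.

Read 1: bits[0:3] width=3 -> value=0 (bin 000); offset now 3 = byte 0 bit 3; 21 bits remain
Read 2: bits[3:4] width=1 -> value=1 (bin 1); offset now 4 = byte 0 bit 4; 20 bits remain
Read 3: bits[4:11] width=7 -> value=44 (bin 0101100); offset now 11 = byte 1 bit 3; 13 bits remain

Answer: 11 44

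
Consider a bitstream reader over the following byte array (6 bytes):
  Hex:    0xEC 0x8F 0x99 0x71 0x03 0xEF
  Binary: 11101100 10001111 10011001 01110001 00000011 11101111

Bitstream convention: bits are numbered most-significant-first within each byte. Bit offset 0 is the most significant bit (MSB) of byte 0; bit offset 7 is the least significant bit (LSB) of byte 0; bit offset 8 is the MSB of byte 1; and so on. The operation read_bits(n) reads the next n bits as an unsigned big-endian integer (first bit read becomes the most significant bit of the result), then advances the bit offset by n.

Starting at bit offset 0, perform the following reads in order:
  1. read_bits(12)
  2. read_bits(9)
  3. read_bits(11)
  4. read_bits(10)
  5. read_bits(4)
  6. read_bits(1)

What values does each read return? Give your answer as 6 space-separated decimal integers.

Answer: 3784 499 369 15 11 1

Derivation:
Read 1: bits[0:12] width=12 -> value=3784 (bin 111011001000); offset now 12 = byte 1 bit 4; 36 bits remain
Read 2: bits[12:21] width=9 -> value=499 (bin 111110011); offset now 21 = byte 2 bit 5; 27 bits remain
Read 3: bits[21:32] width=11 -> value=369 (bin 00101110001); offset now 32 = byte 4 bit 0; 16 bits remain
Read 4: bits[32:42] width=10 -> value=15 (bin 0000001111); offset now 42 = byte 5 bit 2; 6 bits remain
Read 5: bits[42:46] width=4 -> value=11 (bin 1011); offset now 46 = byte 5 bit 6; 2 bits remain
Read 6: bits[46:47] width=1 -> value=1 (bin 1); offset now 47 = byte 5 bit 7; 1 bits remain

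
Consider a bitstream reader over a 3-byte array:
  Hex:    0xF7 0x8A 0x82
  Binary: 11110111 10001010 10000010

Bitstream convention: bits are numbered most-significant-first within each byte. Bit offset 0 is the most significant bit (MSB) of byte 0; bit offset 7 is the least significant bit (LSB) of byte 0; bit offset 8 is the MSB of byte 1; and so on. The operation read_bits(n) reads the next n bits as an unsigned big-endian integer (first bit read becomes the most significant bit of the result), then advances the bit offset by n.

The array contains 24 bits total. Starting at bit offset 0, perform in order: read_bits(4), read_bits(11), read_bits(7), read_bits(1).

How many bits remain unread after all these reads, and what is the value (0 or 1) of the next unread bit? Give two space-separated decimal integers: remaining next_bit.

Read 1: bits[0:4] width=4 -> value=15 (bin 1111); offset now 4 = byte 0 bit 4; 20 bits remain
Read 2: bits[4:15] width=11 -> value=965 (bin 01111000101); offset now 15 = byte 1 bit 7; 9 bits remain
Read 3: bits[15:22] width=7 -> value=32 (bin 0100000); offset now 22 = byte 2 bit 6; 2 bits remain
Read 4: bits[22:23] width=1 -> value=1 (bin 1); offset now 23 = byte 2 bit 7; 1 bits remain

Answer: 1 0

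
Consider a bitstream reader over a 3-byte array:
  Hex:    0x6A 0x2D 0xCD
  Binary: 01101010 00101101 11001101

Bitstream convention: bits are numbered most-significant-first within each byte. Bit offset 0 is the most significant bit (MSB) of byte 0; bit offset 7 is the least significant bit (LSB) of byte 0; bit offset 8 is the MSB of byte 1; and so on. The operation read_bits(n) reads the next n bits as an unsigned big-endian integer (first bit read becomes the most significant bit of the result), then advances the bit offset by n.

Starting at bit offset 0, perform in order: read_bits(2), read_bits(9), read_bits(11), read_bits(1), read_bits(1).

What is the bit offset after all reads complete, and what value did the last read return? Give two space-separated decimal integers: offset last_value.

Read 1: bits[0:2] width=2 -> value=1 (bin 01); offset now 2 = byte 0 bit 2; 22 bits remain
Read 2: bits[2:11] width=9 -> value=337 (bin 101010001); offset now 11 = byte 1 bit 3; 13 bits remain
Read 3: bits[11:22] width=11 -> value=883 (bin 01101110011); offset now 22 = byte 2 bit 6; 2 bits remain
Read 4: bits[22:23] width=1 -> value=0 (bin 0); offset now 23 = byte 2 bit 7; 1 bits remain
Read 5: bits[23:24] width=1 -> value=1 (bin 1); offset now 24 = byte 3 bit 0; 0 bits remain

Answer: 24 1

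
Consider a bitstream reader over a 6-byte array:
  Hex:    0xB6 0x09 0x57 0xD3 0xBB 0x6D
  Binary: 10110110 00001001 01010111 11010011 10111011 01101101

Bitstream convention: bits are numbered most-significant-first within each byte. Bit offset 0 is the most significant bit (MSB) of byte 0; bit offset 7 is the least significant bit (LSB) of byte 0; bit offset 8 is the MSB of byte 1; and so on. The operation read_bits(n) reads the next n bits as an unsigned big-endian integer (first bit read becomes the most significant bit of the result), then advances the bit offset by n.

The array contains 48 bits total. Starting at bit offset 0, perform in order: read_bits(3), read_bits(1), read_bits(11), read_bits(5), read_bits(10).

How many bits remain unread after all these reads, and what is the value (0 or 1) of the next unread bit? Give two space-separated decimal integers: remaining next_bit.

Answer: 18 1

Derivation:
Read 1: bits[0:3] width=3 -> value=5 (bin 101); offset now 3 = byte 0 bit 3; 45 bits remain
Read 2: bits[3:4] width=1 -> value=1 (bin 1); offset now 4 = byte 0 bit 4; 44 bits remain
Read 3: bits[4:15] width=11 -> value=772 (bin 01100000100); offset now 15 = byte 1 bit 7; 33 bits remain
Read 4: bits[15:20] width=5 -> value=21 (bin 10101); offset now 20 = byte 2 bit 4; 28 bits remain
Read 5: bits[20:30] width=10 -> value=500 (bin 0111110100); offset now 30 = byte 3 bit 6; 18 bits remain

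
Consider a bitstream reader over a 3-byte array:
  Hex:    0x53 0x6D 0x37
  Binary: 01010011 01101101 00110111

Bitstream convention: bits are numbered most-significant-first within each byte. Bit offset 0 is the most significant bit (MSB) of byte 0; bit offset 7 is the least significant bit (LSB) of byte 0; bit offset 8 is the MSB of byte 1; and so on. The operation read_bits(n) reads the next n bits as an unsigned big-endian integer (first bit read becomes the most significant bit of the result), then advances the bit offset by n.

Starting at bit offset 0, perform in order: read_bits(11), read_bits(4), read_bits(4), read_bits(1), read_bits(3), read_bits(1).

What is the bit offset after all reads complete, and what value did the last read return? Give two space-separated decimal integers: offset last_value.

Answer: 24 1

Derivation:
Read 1: bits[0:11] width=11 -> value=667 (bin 01010011011); offset now 11 = byte 1 bit 3; 13 bits remain
Read 2: bits[11:15] width=4 -> value=6 (bin 0110); offset now 15 = byte 1 bit 7; 9 bits remain
Read 3: bits[15:19] width=4 -> value=9 (bin 1001); offset now 19 = byte 2 bit 3; 5 bits remain
Read 4: bits[19:20] width=1 -> value=1 (bin 1); offset now 20 = byte 2 bit 4; 4 bits remain
Read 5: bits[20:23] width=3 -> value=3 (bin 011); offset now 23 = byte 2 bit 7; 1 bits remain
Read 6: bits[23:24] width=1 -> value=1 (bin 1); offset now 24 = byte 3 bit 0; 0 bits remain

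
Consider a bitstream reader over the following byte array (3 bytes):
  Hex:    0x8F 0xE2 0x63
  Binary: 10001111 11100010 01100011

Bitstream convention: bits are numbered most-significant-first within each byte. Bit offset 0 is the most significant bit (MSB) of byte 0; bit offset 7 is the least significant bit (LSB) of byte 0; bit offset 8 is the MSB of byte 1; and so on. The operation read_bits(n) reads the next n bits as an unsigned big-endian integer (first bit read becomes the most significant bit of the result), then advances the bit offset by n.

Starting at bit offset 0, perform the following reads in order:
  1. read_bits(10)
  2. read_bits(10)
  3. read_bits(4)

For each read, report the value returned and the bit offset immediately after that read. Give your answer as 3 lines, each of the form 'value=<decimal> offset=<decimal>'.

Answer: value=575 offset=10
value=550 offset=20
value=3 offset=24

Derivation:
Read 1: bits[0:10] width=10 -> value=575 (bin 1000111111); offset now 10 = byte 1 bit 2; 14 bits remain
Read 2: bits[10:20] width=10 -> value=550 (bin 1000100110); offset now 20 = byte 2 bit 4; 4 bits remain
Read 3: bits[20:24] width=4 -> value=3 (bin 0011); offset now 24 = byte 3 bit 0; 0 bits remain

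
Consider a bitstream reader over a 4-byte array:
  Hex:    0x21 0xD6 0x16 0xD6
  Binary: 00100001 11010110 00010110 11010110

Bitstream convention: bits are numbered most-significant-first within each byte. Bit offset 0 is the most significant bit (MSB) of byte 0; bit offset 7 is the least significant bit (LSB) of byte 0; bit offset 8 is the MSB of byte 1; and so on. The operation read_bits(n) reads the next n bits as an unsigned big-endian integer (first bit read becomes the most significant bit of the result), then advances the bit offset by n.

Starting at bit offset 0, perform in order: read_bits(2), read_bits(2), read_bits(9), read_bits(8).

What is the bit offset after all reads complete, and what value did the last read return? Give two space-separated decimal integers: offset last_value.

Read 1: bits[0:2] width=2 -> value=0 (bin 00); offset now 2 = byte 0 bit 2; 30 bits remain
Read 2: bits[2:4] width=2 -> value=2 (bin 10); offset now 4 = byte 0 bit 4; 28 bits remain
Read 3: bits[4:13] width=9 -> value=58 (bin 000111010); offset now 13 = byte 1 bit 5; 19 bits remain
Read 4: bits[13:21] width=8 -> value=194 (bin 11000010); offset now 21 = byte 2 bit 5; 11 bits remain

Answer: 21 194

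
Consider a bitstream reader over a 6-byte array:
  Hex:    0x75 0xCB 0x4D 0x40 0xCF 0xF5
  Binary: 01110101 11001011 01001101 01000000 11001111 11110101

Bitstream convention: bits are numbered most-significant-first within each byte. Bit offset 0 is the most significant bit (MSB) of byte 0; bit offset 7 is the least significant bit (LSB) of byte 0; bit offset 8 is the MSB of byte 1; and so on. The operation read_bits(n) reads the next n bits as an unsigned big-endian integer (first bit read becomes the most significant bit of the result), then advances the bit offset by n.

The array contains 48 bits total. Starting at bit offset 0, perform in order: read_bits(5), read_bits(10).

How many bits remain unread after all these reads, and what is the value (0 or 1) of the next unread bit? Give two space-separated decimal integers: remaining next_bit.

Answer: 33 1

Derivation:
Read 1: bits[0:5] width=5 -> value=14 (bin 01110); offset now 5 = byte 0 bit 5; 43 bits remain
Read 2: bits[5:15] width=10 -> value=741 (bin 1011100101); offset now 15 = byte 1 bit 7; 33 bits remain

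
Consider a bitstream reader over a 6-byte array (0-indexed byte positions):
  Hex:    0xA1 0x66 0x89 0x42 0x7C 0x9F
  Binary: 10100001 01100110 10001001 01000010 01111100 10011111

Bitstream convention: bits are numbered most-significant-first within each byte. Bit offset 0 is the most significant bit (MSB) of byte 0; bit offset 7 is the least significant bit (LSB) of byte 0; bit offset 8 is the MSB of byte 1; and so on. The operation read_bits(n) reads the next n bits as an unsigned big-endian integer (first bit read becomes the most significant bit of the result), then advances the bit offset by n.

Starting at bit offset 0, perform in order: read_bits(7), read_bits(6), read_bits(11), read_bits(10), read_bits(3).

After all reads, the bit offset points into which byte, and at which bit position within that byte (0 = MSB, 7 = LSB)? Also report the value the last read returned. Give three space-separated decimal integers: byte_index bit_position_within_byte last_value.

Read 1: bits[0:7] width=7 -> value=80 (bin 1010000); offset now 7 = byte 0 bit 7; 41 bits remain
Read 2: bits[7:13] width=6 -> value=44 (bin 101100); offset now 13 = byte 1 bit 5; 35 bits remain
Read 3: bits[13:24] width=11 -> value=1673 (bin 11010001001); offset now 24 = byte 3 bit 0; 24 bits remain
Read 4: bits[24:34] width=10 -> value=265 (bin 0100001001); offset now 34 = byte 4 bit 2; 14 bits remain
Read 5: bits[34:37] width=3 -> value=7 (bin 111); offset now 37 = byte 4 bit 5; 11 bits remain

Answer: 4 5 7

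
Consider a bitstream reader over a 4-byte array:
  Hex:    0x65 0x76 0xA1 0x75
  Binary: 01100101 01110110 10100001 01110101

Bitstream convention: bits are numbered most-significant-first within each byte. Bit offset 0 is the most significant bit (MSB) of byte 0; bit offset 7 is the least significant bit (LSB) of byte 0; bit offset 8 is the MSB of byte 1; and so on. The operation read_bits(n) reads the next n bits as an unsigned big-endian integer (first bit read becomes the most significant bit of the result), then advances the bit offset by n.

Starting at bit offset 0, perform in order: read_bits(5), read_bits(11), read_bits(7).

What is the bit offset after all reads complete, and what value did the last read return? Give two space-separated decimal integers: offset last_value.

Read 1: bits[0:5] width=5 -> value=12 (bin 01100); offset now 5 = byte 0 bit 5; 27 bits remain
Read 2: bits[5:16] width=11 -> value=1398 (bin 10101110110); offset now 16 = byte 2 bit 0; 16 bits remain
Read 3: bits[16:23] width=7 -> value=80 (bin 1010000); offset now 23 = byte 2 bit 7; 9 bits remain

Answer: 23 80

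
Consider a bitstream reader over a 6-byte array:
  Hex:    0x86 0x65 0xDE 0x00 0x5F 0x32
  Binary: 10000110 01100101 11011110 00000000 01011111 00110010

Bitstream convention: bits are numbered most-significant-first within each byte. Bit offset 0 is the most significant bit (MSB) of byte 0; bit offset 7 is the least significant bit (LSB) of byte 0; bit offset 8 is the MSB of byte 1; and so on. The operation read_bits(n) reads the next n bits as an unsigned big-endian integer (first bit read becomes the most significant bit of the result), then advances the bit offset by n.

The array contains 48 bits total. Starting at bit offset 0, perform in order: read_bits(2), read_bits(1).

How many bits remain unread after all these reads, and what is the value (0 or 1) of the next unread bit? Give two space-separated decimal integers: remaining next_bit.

Read 1: bits[0:2] width=2 -> value=2 (bin 10); offset now 2 = byte 0 bit 2; 46 bits remain
Read 2: bits[2:3] width=1 -> value=0 (bin 0); offset now 3 = byte 0 bit 3; 45 bits remain

Answer: 45 0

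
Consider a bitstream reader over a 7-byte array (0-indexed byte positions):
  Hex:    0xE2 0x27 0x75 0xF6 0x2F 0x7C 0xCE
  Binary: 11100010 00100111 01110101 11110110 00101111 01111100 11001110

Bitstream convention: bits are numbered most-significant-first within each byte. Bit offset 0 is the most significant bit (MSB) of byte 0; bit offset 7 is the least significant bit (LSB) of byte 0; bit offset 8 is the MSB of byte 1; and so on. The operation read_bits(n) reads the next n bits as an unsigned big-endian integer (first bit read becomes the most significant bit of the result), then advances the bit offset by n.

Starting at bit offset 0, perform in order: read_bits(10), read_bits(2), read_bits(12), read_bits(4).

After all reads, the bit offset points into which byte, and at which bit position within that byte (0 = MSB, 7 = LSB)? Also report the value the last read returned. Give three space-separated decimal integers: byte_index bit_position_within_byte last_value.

Answer: 3 4 15

Derivation:
Read 1: bits[0:10] width=10 -> value=904 (bin 1110001000); offset now 10 = byte 1 bit 2; 46 bits remain
Read 2: bits[10:12] width=2 -> value=2 (bin 10); offset now 12 = byte 1 bit 4; 44 bits remain
Read 3: bits[12:24] width=12 -> value=1909 (bin 011101110101); offset now 24 = byte 3 bit 0; 32 bits remain
Read 4: bits[24:28] width=4 -> value=15 (bin 1111); offset now 28 = byte 3 bit 4; 28 bits remain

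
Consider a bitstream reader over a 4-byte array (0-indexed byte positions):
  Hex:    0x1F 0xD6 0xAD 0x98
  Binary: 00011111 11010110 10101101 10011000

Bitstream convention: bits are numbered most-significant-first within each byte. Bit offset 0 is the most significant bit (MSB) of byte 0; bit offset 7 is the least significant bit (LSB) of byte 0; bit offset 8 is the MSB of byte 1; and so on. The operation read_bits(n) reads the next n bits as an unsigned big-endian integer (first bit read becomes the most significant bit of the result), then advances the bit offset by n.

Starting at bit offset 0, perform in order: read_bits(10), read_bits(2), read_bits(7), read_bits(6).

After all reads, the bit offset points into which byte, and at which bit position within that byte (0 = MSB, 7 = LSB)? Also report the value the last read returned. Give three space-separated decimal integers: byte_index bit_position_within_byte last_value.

Answer: 3 1 27

Derivation:
Read 1: bits[0:10] width=10 -> value=127 (bin 0001111111); offset now 10 = byte 1 bit 2; 22 bits remain
Read 2: bits[10:12] width=2 -> value=1 (bin 01); offset now 12 = byte 1 bit 4; 20 bits remain
Read 3: bits[12:19] width=7 -> value=53 (bin 0110101); offset now 19 = byte 2 bit 3; 13 bits remain
Read 4: bits[19:25] width=6 -> value=27 (bin 011011); offset now 25 = byte 3 bit 1; 7 bits remain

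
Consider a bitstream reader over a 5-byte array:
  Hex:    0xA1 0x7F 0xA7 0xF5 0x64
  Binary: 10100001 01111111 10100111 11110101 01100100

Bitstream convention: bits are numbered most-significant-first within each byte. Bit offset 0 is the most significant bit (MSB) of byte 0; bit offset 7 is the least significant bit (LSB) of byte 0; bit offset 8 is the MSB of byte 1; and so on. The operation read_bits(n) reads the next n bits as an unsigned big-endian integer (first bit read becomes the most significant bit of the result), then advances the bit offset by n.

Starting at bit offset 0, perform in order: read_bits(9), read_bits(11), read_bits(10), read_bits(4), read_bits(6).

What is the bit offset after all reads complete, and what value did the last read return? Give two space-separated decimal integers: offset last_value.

Answer: 40 36

Derivation:
Read 1: bits[0:9] width=9 -> value=322 (bin 101000010); offset now 9 = byte 1 bit 1; 31 bits remain
Read 2: bits[9:20] width=11 -> value=2042 (bin 11111111010); offset now 20 = byte 2 bit 4; 20 bits remain
Read 3: bits[20:30] width=10 -> value=509 (bin 0111111101); offset now 30 = byte 3 bit 6; 10 bits remain
Read 4: bits[30:34] width=4 -> value=5 (bin 0101); offset now 34 = byte 4 bit 2; 6 bits remain
Read 5: bits[34:40] width=6 -> value=36 (bin 100100); offset now 40 = byte 5 bit 0; 0 bits remain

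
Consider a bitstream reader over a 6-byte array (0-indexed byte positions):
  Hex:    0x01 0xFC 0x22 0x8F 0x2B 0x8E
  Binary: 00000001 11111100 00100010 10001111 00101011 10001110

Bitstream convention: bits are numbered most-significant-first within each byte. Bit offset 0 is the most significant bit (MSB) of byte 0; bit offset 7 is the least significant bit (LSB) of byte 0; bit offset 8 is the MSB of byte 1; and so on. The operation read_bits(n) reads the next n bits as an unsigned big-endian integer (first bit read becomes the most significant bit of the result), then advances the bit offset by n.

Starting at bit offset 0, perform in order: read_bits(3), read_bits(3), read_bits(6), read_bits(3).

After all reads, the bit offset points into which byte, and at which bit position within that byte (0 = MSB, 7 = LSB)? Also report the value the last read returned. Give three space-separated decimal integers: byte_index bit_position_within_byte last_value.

Read 1: bits[0:3] width=3 -> value=0 (bin 000); offset now 3 = byte 0 bit 3; 45 bits remain
Read 2: bits[3:6] width=3 -> value=0 (bin 000); offset now 6 = byte 0 bit 6; 42 bits remain
Read 3: bits[6:12] width=6 -> value=31 (bin 011111); offset now 12 = byte 1 bit 4; 36 bits remain
Read 4: bits[12:15] width=3 -> value=6 (bin 110); offset now 15 = byte 1 bit 7; 33 bits remain

Answer: 1 7 6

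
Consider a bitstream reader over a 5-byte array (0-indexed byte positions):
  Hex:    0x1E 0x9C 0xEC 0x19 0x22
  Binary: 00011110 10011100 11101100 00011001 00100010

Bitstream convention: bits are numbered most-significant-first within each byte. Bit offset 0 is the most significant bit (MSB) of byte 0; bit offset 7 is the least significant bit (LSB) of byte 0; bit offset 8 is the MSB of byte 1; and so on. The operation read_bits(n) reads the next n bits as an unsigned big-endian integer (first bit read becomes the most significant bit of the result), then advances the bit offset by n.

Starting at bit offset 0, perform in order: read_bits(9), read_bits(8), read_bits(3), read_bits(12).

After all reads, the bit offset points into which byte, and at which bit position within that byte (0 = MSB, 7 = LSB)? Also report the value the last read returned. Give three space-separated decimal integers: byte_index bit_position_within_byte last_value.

Answer: 4 0 3097

Derivation:
Read 1: bits[0:9] width=9 -> value=61 (bin 000111101); offset now 9 = byte 1 bit 1; 31 bits remain
Read 2: bits[9:17] width=8 -> value=57 (bin 00111001); offset now 17 = byte 2 bit 1; 23 bits remain
Read 3: bits[17:20] width=3 -> value=6 (bin 110); offset now 20 = byte 2 bit 4; 20 bits remain
Read 4: bits[20:32] width=12 -> value=3097 (bin 110000011001); offset now 32 = byte 4 bit 0; 8 bits remain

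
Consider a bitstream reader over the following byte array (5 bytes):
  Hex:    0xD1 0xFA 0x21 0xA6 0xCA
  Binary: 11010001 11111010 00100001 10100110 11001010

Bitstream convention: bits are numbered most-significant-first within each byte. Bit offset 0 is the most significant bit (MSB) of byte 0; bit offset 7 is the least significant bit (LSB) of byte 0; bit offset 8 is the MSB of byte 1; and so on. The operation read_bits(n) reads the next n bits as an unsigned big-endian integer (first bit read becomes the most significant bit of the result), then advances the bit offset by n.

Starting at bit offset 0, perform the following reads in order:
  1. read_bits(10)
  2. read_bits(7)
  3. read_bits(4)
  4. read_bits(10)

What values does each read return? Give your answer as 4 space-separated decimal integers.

Answer: 839 116 4 211

Derivation:
Read 1: bits[0:10] width=10 -> value=839 (bin 1101000111); offset now 10 = byte 1 bit 2; 30 bits remain
Read 2: bits[10:17] width=7 -> value=116 (bin 1110100); offset now 17 = byte 2 bit 1; 23 bits remain
Read 3: bits[17:21] width=4 -> value=4 (bin 0100); offset now 21 = byte 2 bit 5; 19 bits remain
Read 4: bits[21:31] width=10 -> value=211 (bin 0011010011); offset now 31 = byte 3 bit 7; 9 bits remain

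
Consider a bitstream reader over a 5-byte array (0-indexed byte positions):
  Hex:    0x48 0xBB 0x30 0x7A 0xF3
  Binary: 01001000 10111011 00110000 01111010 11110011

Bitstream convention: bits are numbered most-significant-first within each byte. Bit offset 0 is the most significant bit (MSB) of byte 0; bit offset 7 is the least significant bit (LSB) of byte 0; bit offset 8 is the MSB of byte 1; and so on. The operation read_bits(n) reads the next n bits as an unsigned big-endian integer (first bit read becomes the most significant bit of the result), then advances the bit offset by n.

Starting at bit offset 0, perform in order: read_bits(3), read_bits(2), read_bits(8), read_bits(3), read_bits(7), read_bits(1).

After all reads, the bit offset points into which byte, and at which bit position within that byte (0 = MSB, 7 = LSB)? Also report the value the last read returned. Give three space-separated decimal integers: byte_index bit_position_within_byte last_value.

Answer: 3 0 0

Derivation:
Read 1: bits[0:3] width=3 -> value=2 (bin 010); offset now 3 = byte 0 bit 3; 37 bits remain
Read 2: bits[3:5] width=2 -> value=1 (bin 01); offset now 5 = byte 0 bit 5; 35 bits remain
Read 3: bits[5:13] width=8 -> value=23 (bin 00010111); offset now 13 = byte 1 bit 5; 27 bits remain
Read 4: bits[13:16] width=3 -> value=3 (bin 011); offset now 16 = byte 2 bit 0; 24 bits remain
Read 5: bits[16:23] width=7 -> value=24 (bin 0011000); offset now 23 = byte 2 bit 7; 17 bits remain
Read 6: bits[23:24] width=1 -> value=0 (bin 0); offset now 24 = byte 3 bit 0; 16 bits remain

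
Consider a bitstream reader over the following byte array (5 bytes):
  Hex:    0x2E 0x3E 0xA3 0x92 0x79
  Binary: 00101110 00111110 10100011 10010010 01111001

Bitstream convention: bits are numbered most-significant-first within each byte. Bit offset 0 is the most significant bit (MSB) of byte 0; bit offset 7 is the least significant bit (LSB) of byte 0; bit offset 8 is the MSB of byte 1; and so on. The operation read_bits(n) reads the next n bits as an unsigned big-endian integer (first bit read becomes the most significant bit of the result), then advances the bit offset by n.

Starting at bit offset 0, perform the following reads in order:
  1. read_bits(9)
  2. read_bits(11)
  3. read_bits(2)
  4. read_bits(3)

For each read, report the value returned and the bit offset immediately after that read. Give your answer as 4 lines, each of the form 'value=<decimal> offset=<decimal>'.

Read 1: bits[0:9] width=9 -> value=92 (bin 001011100); offset now 9 = byte 1 bit 1; 31 bits remain
Read 2: bits[9:20] width=11 -> value=1002 (bin 01111101010); offset now 20 = byte 2 bit 4; 20 bits remain
Read 3: bits[20:22] width=2 -> value=0 (bin 00); offset now 22 = byte 2 bit 6; 18 bits remain
Read 4: bits[22:25] width=3 -> value=7 (bin 111); offset now 25 = byte 3 bit 1; 15 bits remain

Answer: value=92 offset=9
value=1002 offset=20
value=0 offset=22
value=7 offset=25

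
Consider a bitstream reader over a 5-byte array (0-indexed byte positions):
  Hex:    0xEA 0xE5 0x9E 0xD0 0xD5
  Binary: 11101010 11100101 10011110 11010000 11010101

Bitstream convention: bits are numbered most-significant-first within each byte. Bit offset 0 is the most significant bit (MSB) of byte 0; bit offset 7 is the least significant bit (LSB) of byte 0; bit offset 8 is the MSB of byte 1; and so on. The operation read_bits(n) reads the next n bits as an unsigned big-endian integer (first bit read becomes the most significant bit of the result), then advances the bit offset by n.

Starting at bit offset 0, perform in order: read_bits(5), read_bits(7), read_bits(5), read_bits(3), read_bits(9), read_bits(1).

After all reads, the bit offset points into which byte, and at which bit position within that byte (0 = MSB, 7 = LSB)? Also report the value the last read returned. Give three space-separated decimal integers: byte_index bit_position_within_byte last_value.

Answer: 3 6 0

Derivation:
Read 1: bits[0:5] width=5 -> value=29 (bin 11101); offset now 5 = byte 0 bit 5; 35 bits remain
Read 2: bits[5:12] width=7 -> value=46 (bin 0101110); offset now 12 = byte 1 bit 4; 28 bits remain
Read 3: bits[12:17] width=5 -> value=11 (bin 01011); offset now 17 = byte 2 bit 1; 23 bits remain
Read 4: bits[17:20] width=3 -> value=1 (bin 001); offset now 20 = byte 2 bit 4; 20 bits remain
Read 5: bits[20:29] width=9 -> value=474 (bin 111011010); offset now 29 = byte 3 bit 5; 11 bits remain
Read 6: bits[29:30] width=1 -> value=0 (bin 0); offset now 30 = byte 3 bit 6; 10 bits remain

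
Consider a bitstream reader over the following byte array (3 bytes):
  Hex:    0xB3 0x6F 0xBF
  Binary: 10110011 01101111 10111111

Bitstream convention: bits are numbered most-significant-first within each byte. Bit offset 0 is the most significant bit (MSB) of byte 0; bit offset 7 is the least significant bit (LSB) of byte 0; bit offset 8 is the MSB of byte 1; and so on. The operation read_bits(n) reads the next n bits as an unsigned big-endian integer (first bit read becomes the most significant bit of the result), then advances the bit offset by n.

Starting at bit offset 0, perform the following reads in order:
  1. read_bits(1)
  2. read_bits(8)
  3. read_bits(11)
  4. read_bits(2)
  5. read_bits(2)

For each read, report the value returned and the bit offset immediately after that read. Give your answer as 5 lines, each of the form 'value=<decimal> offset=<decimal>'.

Answer: value=1 offset=1
value=102 offset=9
value=1787 offset=20
value=3 offset=22
value=3 offset=24

Derivation:
Read 1: bits[0:1] width=1 -> value=1 (bin 1); offset now 1 = byte 0 bit 1; 23 bits remain
Read 2: bits[1:9] width=8 -> value=102 (bin 01100110); offset now 9 = byte 1 bit 1; 15 bits remain
Read 3: bits[9:20] width=11 -> value=1787 (bin 11011111011); offset now 20 = byte 2 bit 4; 4 bits remain
Read 4: bits[20:22] width=2 -> value=3 (bin 11); offset now 22 = byte 2 bit 6; 2 bits remain
Read 5: bits[22:24] width=2 -> value=3 (bin 11); offset now 24 = byte 3 bit 0; 0 bits remain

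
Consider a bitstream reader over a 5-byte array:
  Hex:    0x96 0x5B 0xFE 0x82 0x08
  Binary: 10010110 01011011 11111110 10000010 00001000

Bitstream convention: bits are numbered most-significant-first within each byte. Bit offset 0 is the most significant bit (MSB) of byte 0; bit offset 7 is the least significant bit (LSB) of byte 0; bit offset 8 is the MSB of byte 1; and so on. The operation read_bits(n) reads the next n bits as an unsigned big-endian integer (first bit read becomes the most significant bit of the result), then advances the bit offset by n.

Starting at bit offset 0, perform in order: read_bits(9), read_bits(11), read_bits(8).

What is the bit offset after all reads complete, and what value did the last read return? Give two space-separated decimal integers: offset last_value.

Answer: 28 232

Derivation:
Read 1: bits[0:9] width=9 -> value=300 (bin 100101100); offset now 9 = byte 1 bit 1; 31 bits remain
Read 2: bits[9:20] width=11 -> value=1471 (bin 10110111111); offset now 20 = byte 2 bit 4; 20 bits remain
Read 3: bits[20:28] width=8 -> value=232 (bin 11101000); offset now 28 = byte 3 bit 4; 12 bits remain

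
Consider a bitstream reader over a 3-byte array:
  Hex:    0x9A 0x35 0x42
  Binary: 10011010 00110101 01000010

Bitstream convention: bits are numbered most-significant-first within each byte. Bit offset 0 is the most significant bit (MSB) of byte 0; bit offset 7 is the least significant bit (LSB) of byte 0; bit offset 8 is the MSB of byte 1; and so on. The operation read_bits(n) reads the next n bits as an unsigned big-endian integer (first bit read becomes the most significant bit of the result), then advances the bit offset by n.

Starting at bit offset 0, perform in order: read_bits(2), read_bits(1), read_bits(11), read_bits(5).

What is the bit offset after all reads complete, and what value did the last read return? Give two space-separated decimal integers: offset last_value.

Read 1: bits[0:2] width=2 -> value=2 (bin 10); offset now 2 = byte 0 bit 2; 22 bits remain
Read 2: bits[2:3] width=1 -> value=0 (bin 0); offset now 3 = byte 0 bit 3; 21 bits remain
Read 3: bits[3:14] width=11 -> value=1677 (bin 11010001101); offset now 14 = byte 1 bit 6; 10 bits remain
Read 4: bits[14:19] width=5 -> value=10 (bin 01010); offset now 19 = byte 2 bit 3; 5 bits remain

Answer: 19 10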